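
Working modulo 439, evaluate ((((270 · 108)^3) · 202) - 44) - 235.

270 · 108 = 29160 ≡ 186 (mod 439)
(186)^3 ≡ 433 (mod 439)
433 · 202 = 87466 ≡ 105 (mod 439)
105 - 44 = 61
61 - 235 = -174 ≡ 265 (mod 439)

265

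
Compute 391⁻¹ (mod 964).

143

Apply the Euclidean algorithm and back-substitute:
964 = 2×391 + 182
391 = 2×182 + 27
182 = 6×27 + 20
27 = 1×20 + 7
20 = 2×7 + 6
7 = 1×6 + 1
6 = 6×1 + 0
gcd(391, 964) = 1, so the inverse exists.
Bézout: 1 = −58×964 + 143×391.
So 391⁻¹ ≡ 143 (mod 964).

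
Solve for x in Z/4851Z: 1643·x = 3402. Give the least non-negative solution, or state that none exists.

gcd(1643, 4851) = 1, so a unique solution mod 4851 exists.
1643⁻¹ ≡ 1928 (mod 4851).
x ≡ 1928·3402 ≡ 504 (mod 4851).

504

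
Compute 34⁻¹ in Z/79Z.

Run the extended Euclidean algorithm:
79 = 2·34 + 11
34 = 3·11 + 1
11 = 11·1 + 0
gcd(34, 79) = 1, so the inverse exists.
Bézout: 1 = −3·79 + 7·34.
So 34⁻¹ ≡ 7 (mod 79).

7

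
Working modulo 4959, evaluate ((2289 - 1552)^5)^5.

2289 - 1552 = 737
(737)^5 ≡ 4391 (mod 4959)
(4391)^5 ≡ 2825 (mod 4959)

2825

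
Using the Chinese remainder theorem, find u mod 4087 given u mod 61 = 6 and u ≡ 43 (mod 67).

61⁻¹ mod 67: 61·11 ≡ 1 (mod 67), so 61⁻¹ ≡ 11.
u = 6 + 61·((43 − 6)·11 mod 67) = 6 + 61·5 = 311.

311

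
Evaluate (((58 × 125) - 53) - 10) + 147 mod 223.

58 × 125 = 7250 ≡ 114 (mod 223)
114 - 53 = 61
61 - 10 = 51
51 + 147 = 198

198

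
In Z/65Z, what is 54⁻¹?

By the extended Euclidean algorithm:
65 = 1·54 + 11
54 = 4·11 + 10
11 = 1·10 + 1
10 = 10·1 + 0
gcd(54, 65) = 1, so the inverse exists.
Back-substitute for 1:
1 = 1·11 − 1·10
  = −1·54 + 5·11
  = 5·65 − 6·54
So 54⁻¹ ≡ −6 ≡ 59 (mod 65).

59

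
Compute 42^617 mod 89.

42^1 ≡ 42 (mod 89)
42^2 ≡ 42^2 = 1764 ≡ 73 (mod 89)
42^4 ≡ 73^2 = 5329 ≡ 78 (mod 89)
42^8 ≡ 78^2 = 6084 ≡ 32 (mod 89)
42^16 ≡ 32^2 = 1024 ≡ 45 (mod 89)
42^32 ≡ 45^2 = 2025 ≡ 67 (mod 89)
42^64 ≡ 67^2 = 4489 ≡ 39 (mod 89)
42^128 ≡ 39^2 = 1521 ≡ 8 (mod 89)
42^256 ≡ 8^2 = 64 (mod 89)
42^512 ≡ 64^2 = 4096 ≡ 2 (mod 89)
42^617 = 42^512 · 42^64 · 42^32 · 42^8 · 42^1 ≡ 2 · 39 · 67 · 32 · 42 (mod 89).
Accumulate the product:
2 · 39 = 78
78 · 67 = 5226 ≡ 64
64 · 32 = 2048 ≡ 1
1 · 42 = 42

42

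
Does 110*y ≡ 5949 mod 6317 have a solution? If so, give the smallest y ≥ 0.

gcd(110, 6317) = 1, so a unique solution mod 6317 exists.
110⁻¹ ≡ 402 (mod 6317).
y ≡ 402*5949 ≡ 3672 (mod 6317).

3672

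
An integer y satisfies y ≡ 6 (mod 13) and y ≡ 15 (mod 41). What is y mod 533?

97

13⁻¹ mod 41: 13*19 ≡ 1 (mod 41), so 13⁻¹ ≡ 19.
y = 6 + 13*((15 − 6)*19 mod 41) = 6 + 13*7 = 97.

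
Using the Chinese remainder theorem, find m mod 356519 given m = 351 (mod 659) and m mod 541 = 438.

28029

659⁻¹ mod 541: 659·243 ≡ 1 (mod 541), so 659⁻¹ ≡ 243.
m = 351 + 659·((438 − 351)·243 mod 541) = 351 + 659·42 = 28029.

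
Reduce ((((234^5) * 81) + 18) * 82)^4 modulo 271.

41

(234)^5 ≡ 65 (mod 271)
65 * 81 = 5265 ≡ 116 (mod 271)
116 + 18 = 134
134 * 82 = 10988 ≡ 148 (mod 271)
(148)^4 ≡ 41 (mod 271)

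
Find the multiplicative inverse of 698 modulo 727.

727 = 1×698 + 29
698 = 24×29 + 2
29 = 14×2 + 1
2 = 2×1 + 0
gcd(698, 727) = 1, so the inverse exists.
Bézout: 1 = 337×727 − 351×698.
So 698⁻¹ ≡ −351 ≡ 376 (mod 727).

376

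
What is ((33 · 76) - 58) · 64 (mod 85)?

33 · 76 = 2508 ≡ 43 (mod 85)
43 - 58 = -15 ≡ 70 (mod 85)
70 · 64 = 4480 ≡ 60 (mod 85)

60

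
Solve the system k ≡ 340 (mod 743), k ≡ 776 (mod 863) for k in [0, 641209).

743⁻¹ mod 863: 743*338 ≡ 1 (mod 863), so 743⁻¹ ≡ 338.
k = 340 + 743*((776 − 340)*338 mod 863) = 340 + 743*658 = 489234.

489234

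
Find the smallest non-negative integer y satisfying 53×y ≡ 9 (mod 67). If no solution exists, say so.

gcd(53, 67) = 1, so a unique solution mod 67 exists.
53⁻¹ ≡ 43 (mod 67).
y ≡ 43×9 ≡ 52 (mod 67).

52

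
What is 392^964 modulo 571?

544

Compute successive squares:
964 in binary is 1111000100, i.e. 964 = 512 + 256 + 128 + 64 + 4.
392^1 ≡ 392 (mod 571)
392^2 ≡ 392^2 = 153664 ≡ 65 (mod 571)
392^4 ≡ 65^2 = 4225 ≡ 228 (mod 571)
392^8 ≡ 228^2 = 51984 ≡ 23 (mod 571)
392^16 ≡ 23^2 = 529 (mod 571)
392^32 ≡ 529^2 = 279841 ≡ 51 (mod 571)
392^64 ≡ 51^2 = 2601 ≡ 317 (mod 571)
392^128 ≡ 317^2 = 100489 ≡ 564 (mod 571)
392^256 ≡ 564^2 = 318096 ≡ 49 (mod 571)
392^512 ≡ 49^2 = 2401 ≡ 117 (mod 571)
392^964 = 392^512 * 392^256 * 392^128 * 392^64 * 392^4 ≡ 117 * 49 * 564 * 317 * 228 (mod 571).
Accumulate the product:
117 * 49 = 5733 ≡ 23
23 * 564 = 12972 ≡ 410
410 * 317 = 129970 ≡ 353
353 * 228 = 80484 ≡ 544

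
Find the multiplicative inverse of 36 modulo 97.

62

By the extended Euclidean algorithm:
97 = 2·36 + 25
36 = 1·25 + 11
25 = 2·11 + 3
11 = 3·3 + 2
3 = 1·2 + 1
2 = 2·1 + 0
gcd(36, 97) = 1, so the inverse exists.
Back-substitute for 1:
1 = 1·3 − 1·2
  = −1·11 + 4·3
  = 4·25 − 9·11
  = −9·36 + 13·25
  = 13·97 − 35·36
So 36⁻¹ ≡ −35 ≡ 62 (mod 97).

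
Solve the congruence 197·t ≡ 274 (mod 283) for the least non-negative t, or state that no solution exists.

gcd(197, 283) = 1, so a unique solution mod 283 exists.
197⁻¹ ≡ 102 (mod 283).
t ≡ 102·274 ≡ 214 (mod 283).

214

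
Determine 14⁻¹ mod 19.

By the extended Euclidean algorithm:
19 = 1·14 + 5
14 = 2·5 + 4
5 = 1·4 + 1
4 = 4·1 + 0
gcd(14, 19) = 1, so the inverse exists.
Back-substitute for 1:
1 = 1·5 − 1·4
  = −1·14 + 3·5
  = 3·19 − 4·14
So 14⁻¹ ≡ −4 ≡ 15 (mod 19).

15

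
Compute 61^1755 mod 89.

1755 in binary is 11011011011, i.e. 1755 = 1024 + 512 + 128 + 64 + 16 + 8 + 2 + 1.
61^1 ≡ 61 (mod 89)
61^2 ≡ 61^2 = 3721 ≡ 72 (mod 89)
61^4 ≡ 72^2 = 5184 ≡ 22 (mod 89)
61^8 ≡ 22^2 = 484 ≡ 39 (mod 89)
61^16 ≡ 39^2 = 1521 ≡ 8 (mod 89)
61^32 ≡ 8^2 = 64 (mod 89)
61^64 ≡ 64^2 = 4096 ≡ 2 (mod 89)
61^128 ≡ 2^2 = 4 (mod 89)
61^256 ≡ 4^2 = 16 (mod 89)
61^512 ≡ 16^2 = 256 ≡ 78 (mod 89)
61^1024 ≡ 78^2 = 6084 ≡ 32 (mod 89)
61^1755 = 61^1024 × 61^512 × 61^128 × 61^64 × 61^16 × 61^8 × 61^2 × 61^1 ≡ 32 × 78 × 4 × 2 × 8 × 39 × 72 × 61 (mod 89).
Accumulate the product:
32 × 78 = 2496 ≡ 4
4 × 4 = 16
16 × 2 = 32
32 × 8 = 256 ≡ 78
78 × 39 = 3042 ≡ 16
16 × 72 = 1152 ≡ 84
84 × 61 = 5124 ≡ 51

51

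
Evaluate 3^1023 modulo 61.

By square-and-multiply:
3^1 ≡ 3 (mod 61)
3^2 ≡ 3^2 = 9 (mod 61)
3^4 ≡ 9^2 = 81 ≡ 20 (mod 61)
3^8 ≡ 20^2 = 400 ≡ 34 (mod 61)
3^16 ≡ 34^2 = 1156 ≡ 58 (mod 61)
3^32 ≡ 58^2 = 3364 ≡ 9 (mod 61)
3^64 ≡ 9^2 = 81 ≡ 20 (mod 61)
3^128 ≡ 20^2 = 400 ≡ 34 (mod 61)
3^256 ≡ 34^2 = 1156 ≡ 58 (mod 61)
3^512 ≡ 58^2 = 3364 ≡ 9 (mod 61)
3^1023 = 3^512 × 3^256 × 3^128 × 3^64 × 3^32 × 3^16 × 3^8 × 3^4 × 3^2 × 3^1 ≡ 9 × 58 × 34 × 20 × 9 × 58 × 34 × 20 × 9 × 3 (mod 61).
Accumulate the product:
9 × 58 = 522 ≡ 34
34 × 34 = 1156 ≡ 58
58 × 20 = 1160 ≡ 1
1 × 9 = 9
9 × 58 = 522 ≡ 34
34 × 34 = 1156 ≡ 58
58 × 20 = 1160 ≡ 1
1 × 9 = 9
9 × 3 = 27

27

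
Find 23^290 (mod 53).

Compute successive squares:
290 in binary is 100100010, i.e. 290 = 256 + 32 + 2.
23^1 ≡ 23 (mod 53)
23^2 ≡ 23^2 = 529 ≡ 52 (mod 53)
23^4 ≡ 52^2 = 2704 ≡ 1 (mod 53)
23^8 ≡ 1^2 = 1 (mod 53)
23^16 ≡ 1^2 = 1 (mod 53)
23^32 ≡ 1^2 = 1 (mod 53)
23^64 ≡ 1^2 = 1 (mod 53)
23^128 ≡ 1^2 = 1 (mod 53)
23^256 ≡ 1^2 = 1 (mod 53)
23^290 = 23^256 × 23^32 × 23^2 ≡ 1 × 1 × 52 (mod 53).
Accumulate the product:
1 × 1 = 1
1 × 52 = 52

52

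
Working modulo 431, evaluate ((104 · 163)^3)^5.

133

104 · 163 = 16952 ≡ 143 (mod 431)
(143)^3 ≡ 303 (mod 431)
(303)^5 ≡ 133 (mod 431)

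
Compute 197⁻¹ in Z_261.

261 = 1·197 + 64
197 = 3·64 + 5
64 = 12·5 + 4
5 = 1·4 + 1
4 = 4·1 + 0
gcd(197, 261) = 1, so the inverse exists.
Back-substitute for 1:
1 = 1·5 − 1·4
  = −1·64 + 13·5
  = 13·197 − 40·64
  = −40·261 + 53·197
So 197⁻¹ ≡ 53 (mod 261).

53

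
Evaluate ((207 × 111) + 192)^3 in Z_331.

330

207 × 111 = 22977 ≡ 138 (mod 331)
138 + 192 = 330
(330)^3 ≡ 330 (mod 331)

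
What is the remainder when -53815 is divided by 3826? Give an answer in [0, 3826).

-53815 = -15·3826 + 3575, so -53815 ≡ 3575 (mod 3826).

3575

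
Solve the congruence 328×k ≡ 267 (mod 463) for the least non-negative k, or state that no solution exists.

389

gcd(328, 463) = 1, so a unique solution mod 463 exists.
328⁻¹ ≡ 24 (mod 463).
k ≡ 24×267 ≡ 389 (mod 463).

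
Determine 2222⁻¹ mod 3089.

Apply the Euclidean algorithm and back-substitute:
3089 = 1*2222 + 867
2222 = 2*867 + 488
867 = 1*488 + 379
488 = 1*379 + 109
379 = 3*109 + 52
109 = 2*52 + 5
52 = 10*5 + 2
5 = 2*2 + 1
2 = 2*1 + 0
gcd(2222, 3089) = 1, so the inverse exists.
Back-substitute for 1:
1 = 1*5 − 2*2
  = −2*52 + 21*5
  = 21*109 − 44*52
  = −44*379 + 153*109
  = 153*488 − 197*379
  = −197*867 + 350*488
  = 350*2222 − 897*867
  = −897*3089 + 1247*2222
So 2222⁻¹ ≡ 1247 (mod 3089).

1247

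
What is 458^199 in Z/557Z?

199 in binary is 11000111, i.e. 199 = 128 + 64 + 4 + 2 + 1.
458^1 ≡ 458 (mod 557)
458^2 ≡ 458^2 = 209764 ≡ 332 (mod 557)
458^4 ≡ 332^2 = 110224 ≡ 495 (mod 557)
458^8 ≡ 495^2 = 245025 ≡ 502 (mod 557)
458^16 ≡ 502^2 = 252004 ≡ 240 (mod 557)
458^32 ≡ 240^2 = 57600 ≡ 229 (mod 557)
458^64 ≡ 229^2 = 52441 ≡ 83 (mod 557)
458^128 ≡ 83^2 = 6889 ≡ 205 (mod 557)
458^199 = 458^128 × 458^64 × 458^4 × 458^2 × 458^1 ≡ 205 × 83 × 495 × 332 × 458 (mod 557).
Accumulate the product:
205 × 83 = 17015 ≡ 305
305 × 495 = 150975 ≡ 28
28 × 332 = 9296 ≡ 384
384 × 458 = 175872 ≡ 417

417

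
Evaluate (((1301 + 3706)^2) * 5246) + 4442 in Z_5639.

1301 + 3706 = 5007
(5007)^2 ≡ 4694 (mod 5639)
4694 * 5246 = 24624724 ≡ 4850 (mod 5639)
4850 + 4442 = 9292 ≡ 3653 (mod 5639)

3653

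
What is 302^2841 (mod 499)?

By square-and-multiply:
2841 in binary is 101100011001, i.e. 2841 = 2048 + 512 + 256 + 16 + 8 + 1.
302^1 ≡ 302 (mod 499)
302^2 ≡ 302^2 = 91204 ≡ 386 (mod 499)
302^4 ≡ 386^2 = 148996 ≡ 294 (mod 499)
302^8 ≡ 294^2 = 86436 ≡ 109 (mod 499)
302^16 ≡ 109^2 = 11881 ≡ 404 (mod 499)
302^32 ≡ 404^2 = 163216 ≡ 43 (mod 499)
302^64 ≡ 43^2 = 1849 ≡ 352 (mod 499)
302^128 ≡ 352^2 = 123904 ≡ 152 (mod 499)
302^256 ≡ 152^2 = 23104 ≡ 150 (mod 499)
302^512 ≡ 150^2 = 22500 ≡ 45 (mod 499)
302^1024 ≡ 45^2 = 2025 ≡ 29 (mod 499)
302^2048 ≡ 29^2 = 841 ≡ 342 (mod 499)
302^2841 = 302^2048 × 302^512 × 302^256 × 302^16 × 302^8 × 302^1 ≡ 342 × 45 × 150 × 404 × 109 × 302 (mod 499).
Accumulate the product:
342 × 45 = 15390 ≡ 420
420 × 150 = 63000 ≡ 126
126 × 404 = 50904 ≡ 6
6 × 109 = 654 ≡ 155
155 × 302 = 46810 ≡ 403

403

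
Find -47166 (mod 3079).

2098

-47166 = -16·3079 + 2098, so -47166 ≡ 2098 (mod 3079).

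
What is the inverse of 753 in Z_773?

773 = 1·753 + 20
753 = 37·20 + 13
20 = 1·13 + 7
13 = 1·7 + 6
7 = 1·6 + 1
6 = 6·1 + 0
gcd(753, 773) = 1, so the inverse exists.
Back-substitute for 1:
1 = 1·7 − 1·6
  = −1·13 + 2·7
  = 2·20 − 3·13
  = −3·753 + 113·20
  = 113·773 − 116·753
So 753⁻¹ ≡ −116 ≡ 657 (mod 773).

657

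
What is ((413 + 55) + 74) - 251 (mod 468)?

291

413 + 55 = 468 ≡ 0 (mod 468)
0 + 74 = 74
74 - 251 = -177 ≡ 291 (mod 468)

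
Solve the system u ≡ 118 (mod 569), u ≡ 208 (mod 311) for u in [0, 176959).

82623

569⁻¹ mod 311: 569*88 ≡ 1 (mod 311), so 569⁻¹ ≡ 88.
u = 118 + 569*((208 − 118)*88 mod 311) = 118 + 569*145 = 82623.
Check: 82623 mod 569 = 118, 82623 mod 311 = 208. ✓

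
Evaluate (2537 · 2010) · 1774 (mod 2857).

2537 · 2010 = 5099370 ≡ 2482 (mod 2857)
2482 · 1774 = 4403068 ≡ 431 (mod 2857)

431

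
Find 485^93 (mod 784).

Using repeated squaring:
93 in binary is 1011101, i.e. 93 = 64 + 16 + 8 + 4 + 1.
485^1 ≡ 485 (mod 784)
485^2 ≡ 485^2 = 235225 ≡ 25 (mod 784)
485^4 ≡ 25^2 = 625 (mod 784)
485^8 ≡ 625^2 = 390625 ≡ 193 (mod 784)
485^16 ≡ 193^2 = 37249 ≡ 401 (mod 784)
485^32 ≡ 401^2 = 160801 ≡ 81 (mod 784)
485^64 ≡ 81^2 = 6561 ≡ 289 (mod 784)
485^93 = 485^64 × 485^16 × 485^8 × 485^4 × 485^1 ≡ 289 × 401 × 193 × 625 × 485 (mod 784).
Accumulate the product:
289 × 401 = 115889 ≡ 641
641 × 193 = 123713 ≡ 625
625 × 625 = 390625 ≡ 193
193 × 485 = 93605 ≡ 309

309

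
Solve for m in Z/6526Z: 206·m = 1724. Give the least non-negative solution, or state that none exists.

737

gcd(206, 6526) = 2, and 2 | 1724, so solutions exist.
Divide through by 2: 103·m mod 3263 = 862.
103⁻¹ ≡ 792 (mod 3263).
m ≡ 792·862 ≡ 737 (mod 3263).
The smallest non-negative solution is m = 737.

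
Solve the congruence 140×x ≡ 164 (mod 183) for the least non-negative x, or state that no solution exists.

43

gcd(140, 183) = 1, so a unique solution mod 183 exists.
140⁻¹ ≡ 17 (mod 183).
x ≡ 17×164 ≡ 43 (mod 183).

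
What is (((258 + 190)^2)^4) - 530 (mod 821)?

258 + 190 = 448
(448)^2 ≡ 380 (mod 821)
(380)^4 ≡ 185 (mod 821)
185 - 530 = -345 ≡ 476 (mod 821)

476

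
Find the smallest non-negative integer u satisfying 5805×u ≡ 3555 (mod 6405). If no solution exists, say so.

gcd(5805, 6405) = 15, and 15 | 3555, so solutions exist.
Divide through by 15: 387×u ≡ 237 (mod 427).
387⁻¹ ≡ 32 (mod 427).
u ≡ 32×237 ≡ 325 (mod 427).
The smallest non-negative solution is u = 325.

325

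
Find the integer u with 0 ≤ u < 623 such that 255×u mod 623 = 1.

Run the extended Euclidean algorithm:
623 = 2×255 + 113
255 = 2×113 + 29
113 = 3×29 + 26
29 = 1×26 + 3
26 = 8×3 + 2
3 = 1×2 + 1
2 = 2×1 + 0
gcd(255, 623) = 1, so the inverse exists.
Bézout: 1 = −88×623 + 215×255.
So 255⁻¹ ≡ 215 (mod 623).

215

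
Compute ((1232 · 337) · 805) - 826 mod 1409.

449

1232 · 337 = 415184 ≡ 938 (mod 1409)
938 · 805 = 755090 ≡ 1275 (mod 1409)
1275 - 826 = 449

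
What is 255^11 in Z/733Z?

185

Using repeated squaring:
11 in binary is 1011, i.e. 11 = 8 + 2 + 1.
255^1 ≡ 255 (mod 733)
255^2 ≡ 255^2 = 65025 ≡ 521 (mod 733)
255^4 ≡ 521^2 = 271441 ≡ 231 (mod 733)
255^8 ≡ 231^2 = 53361 ≡ 585 (mod 733)
255^11 = 255^8 × 255^2 × 255^1 ≡ 585 × 521 × 255 (mod 733).
Accumulate the product:
585 × 521 = 304785 ≡ 590
590 × 255 = 150450 ≡ 185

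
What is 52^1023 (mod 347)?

93

1023 in binary is 1111111111, i.e. 1023 = 512 + 256 + 128 + 64 + 32 + 16 + 8 + 4 + 2 + 1.
52^1 ≡ 52 (mod 347)
52^2 ≡ 52^2 = 2704 ≡ 275 (mod 347)
52^4 ≡ 275^2 = 75625 ≡ 326 (mod 347)
52^8 ≡ 326^2 = 106276 ≡ 94 (mod 347)
52^16 ≡ 94^2 = 8836 ≡ 161 (mod 347)
52^32 ≡ 161^2 = 25921 ≡ 243 (mod 347)
52^64 ≡ 243^2 = 59049 ≡ 59 (mod 347)
52^128 ≡ 59^2 = 3481 ≡ 11 (mod 347)
52^256 ≡ 11^2 = 121 (mod 347)
52^512 ≡ 121^2 = 14641 ≡ 67 (mod 347)
52^1023 = 52^512 * 52^256 * 52^128 * 52^64 * 52^32 * 52^16 * 52^8 * 52^4 * 52^2 * 52^1 ≡ 67 * 121 * 11 * 59 * 243 * 161 * 94 * 326 * 275 * 52 (mod 347).
Accumulate the product:
67 * 121 = 8107 ≡ 126
126 * 11 = 1386 ≡ 345
345 * 59 = 20355 ≡ 229
229 * 243 = 55647 ≡ 127
127 * 161 = 20447 ≡ 321
321 * 94 = 30174 ≡ 332
332 * 326 = 108232 ≡ 315
315 * 275 = 86625 ≡ 222
222 * 52 = 11544 ≡ 93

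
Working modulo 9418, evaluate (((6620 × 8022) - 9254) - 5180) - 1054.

6620 × 8022 = 53105640 ≡ 6956 (mod 9418)
6956 - 9254 = -2298 ≡ 7120 (mod 9418)
7120 - 5180 = 1940
1940 - 1054 = 886

886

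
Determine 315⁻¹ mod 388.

287

Apply the Euclidean algorithm and back-substitute:
388 = 1·315 + 73
315 = 4·73 + 23
73 = 3·23 + 4
23 = 5·4 + 3
4 = 1·3 + 1
3 = 3·1 + 0
gcd(315, 388) = 1, so the inverse exists.
Bézout: 1 = 82·388 − 101·315.
So 315⁻¹ ≡ −101 ≡ 287 (mod 388).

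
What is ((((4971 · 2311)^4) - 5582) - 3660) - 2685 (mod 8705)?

1139

4971 · 2311 = 11487981 ≡ 6086 (mod 8705)
(6086)^4 ≡ 4361 (mod 8705)
4361 - 5582 = -1221 ≡ 7484 (mod 8705)
7484 - 3660 = 3824
3824 - 2685 = 1139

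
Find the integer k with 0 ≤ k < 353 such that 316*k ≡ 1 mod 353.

Apply the Euclidean algorithm and back-substitute:
353 = 1×316 + 37
316 = 8×37 + 20
37 = 1×20 + 17
20 = 1×17 + 3
17 = 5×3 + 2
3 = 1×2 + 1
2 = 2×1 + 0
gcd(316, 353) = 1, so the inverse exists.
Back-substitute for 1:
1 = 1×3 − 1×2
  = −1×17 + 6×3
  = 6×20 − 7×17
  = −7×37 + 13×20
  = 13×316 − 111×37
  = −111×353 + 124×316
So 316⁻¹ ≡ 124 (mod 353).

124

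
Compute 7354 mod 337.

7354 = 21·337 + 277, so 7354 ≡ 277 (mod 337).

277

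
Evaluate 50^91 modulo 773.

186

Compute successive squares:
50^1 ≡ 50 (mod 773)
50^2 ≡ 50^2 = 2500 ≡ 181 (mod 773)
50^4 ≡ 181^2 = 32761 ≡ 295 (mod 773)
50^8 ≡ 295^2 = 87025 ≡ 449 (mod 773)
50^16 ≡ 449^2 = 201601 ≡ 621 (mod 773)
50^32 ≡ 621^2 = 385641 ≡ 687 (mod 773)
50^64 ≡ 687^2 = 471969 ≡ 439 (mod 773)
50^91 = 50^64 × 50^16 × 50^8 × 50^2 × 50^1 ≡ 439 × 621 × 449 × 181 × 50 (mod 773).
Accumulate the product:
439 × 621 = 272619 ≡ 523
523 × 449 = 234827 ≡ 608
608 × 181 = 110048 ≡ 282
282 × 50 = 14100 ≡ 186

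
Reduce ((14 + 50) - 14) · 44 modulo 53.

27

14 + 50 = 64 ≡ 11 (mod 53)
11 - 14 = -3 ≡ 50 (mod 53)
50 · 44 = 2200 ≡ 27 (mod 53)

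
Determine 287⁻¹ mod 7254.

7254 = 25·287 + 79
287 = 3·79 + 50
79 = 1·50 + 29
50 = 1·29 + 21
29 = 1·21 + 8
21 = 2·8 + 5
8 = 1·5 + 3
5 = 1·3 + 2
3 = 1·2 + 1
2 = 2·1 + 0
gcd(287, 7254) = 1, so the inverse exists.
Back-substitute for 1:
1 = 1·3 − 1·2
  = −1·5 + 2·3
  = 2·8 − 3·5
  = −3·21 + 8·8
  = 8·29 − 11·21
  = −11·50 + 19·29
  = 19·79 − 30·50
  = −30·287 + 109·79
  = 109·7254 − 2755·287
So 287⁻¹ ≡ −2755 ≡ 4499 (mod 7254).

4499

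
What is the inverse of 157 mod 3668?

257

By the extended Euclidean algorithm:
3668 = 23×157 + 57
157 = 2×57 + 43
57 = 1×43 + 14
43 = 3×14 + 1
14 = 14×1 + 0
gcd(157, 3668) = 1, so the inverse exists.
Bézout: 1 = −11×3668 + 257×157.
So 157⁻¹ ≡ 257 (mod 3668).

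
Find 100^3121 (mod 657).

100

By square-and-multiply:
100^1 ≡ 100 (mod 657)
100^2 ≡ 100^2 = 10000 ≡ 145 (mod 657)
100^4 ≡ 145^2 = 21025 ≡ 1 (mod 657)
100^8 ≡ 1^2 = 1 (mod 657)
100^16 ≡ 1^2 = 1 (mod 657)
100^32 ≡ 1^2 = 1 (mod 657)
100^64 ≡ 1^2 = 1 (mod 657)
100^128 ≡ 1^2 = 1 (mod 657)
100^256 ≡ 1^2 = 1 (mod 657)
100^512 ≡ 1^2 = 1 (mod 657)
100^1024 ≡ 1^2 = 1 (mod 657)
100^2048 ≡ 1^2 = 1 (mod 657)
100^3121 = 100^2048 · 100^1024 · 100^32 · 100^16 · 100^1 ≡ 1 · 1 · 1 · 1 · 100 (mod 657).
Accumulate the product:
1 · 1 = 1
1 · 1 = 1
1 · 1 = 1
1 · 100 = 100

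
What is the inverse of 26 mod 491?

491 = 18×26 + 23
26 = 1×23 + 3
23 = 7×3 + 2
3 = 1×2 + 1
2 = 2×1 + 0
gcd(26, 491) = 1, so the inverse exists.
Back-substitute for 1:
1 = 1×3 − 1×2
  = −1×23 + 8×3
  = 8×26 − 9×23
  = −9×491 + 170×26
So 26⁻¹ ≡ 170 (mod 491).

170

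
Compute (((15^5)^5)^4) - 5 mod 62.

(15)^5 ≡ 61 (mod 62)
(61)^5 ≡ 61 (mod 62)
(61)^4 ≡ 1 (mod 62)
1 - 5 = -4 ≡ 58 (mod 62)

58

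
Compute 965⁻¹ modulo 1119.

1119 = 1·965 + 154
965 = 6·154 + 41
154 = 3·41 + 31
41 = 1·31 + 10
31 = 3·10 + 1
10 = 10·1 + 0
gcd(965, 1119) = 1, so the inverse exists.
Bézout: 1 = 94·1119 − 109·965.
So 965⁻¹ ≡ −109 ≡ 1010 (mod 1119).

1010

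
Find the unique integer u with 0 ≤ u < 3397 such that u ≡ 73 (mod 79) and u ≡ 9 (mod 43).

79⁻¹ mod 43: 79×6 ≡ 1 (mod 43), so 79⁻¹ ≡ 6.
u = 73 + 79×((9 − 73)×6 mod 43) = 73 + 79×3 = 310.

310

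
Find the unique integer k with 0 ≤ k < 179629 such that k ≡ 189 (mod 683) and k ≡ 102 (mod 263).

683⁻¹ mod 263: 683*196 ≡ 1 (mod 263), so 683⁻¹ ≡ 196.
k = 189 + 683*((102 − 189)*196 mod 263) = 189 + 683*43 = 29558.

29558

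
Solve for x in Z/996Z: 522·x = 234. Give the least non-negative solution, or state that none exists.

gcd(522, 996) = 6, and 6 | 234, so solutions exist.
Divide through by 6: 87·x ≡ 39 (mod 166).
87⁻¹ ≡ 21 (mod 166).
x ≡ 21·39 ≡ 155 (mod 166).
The smallest non-negative solution is x = 155.

155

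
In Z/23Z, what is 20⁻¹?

15

23 = 1*20 + 3
20 = 6*3 + 2
3 = 1*2 + 1
2 = 2*1 + 0
gcd(20, 23) = 1, so the inverse exists.
Back-substitute for 1:
1 = 1*3 − 1*2
  = −1*20 + 7*3
  = 7*23 − 8*20
So 20⁻¹ ≡ −8 ≡ 15 (mod 23).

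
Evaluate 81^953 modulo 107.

37

Compute successive squares:
953 in binary is 1110111001, i.e. 953 = 512 + 256 + 128 + 32 + 16 + 8 + 1.
81^1 ≡ 81 (mod 107)
81^2 ≡ 81^2 = 6561 ≡ 34 (mod 107)
81^4 ≡ 34^2 = 1156 ≡ 86 (mod 107)
81^8 ≡ 86^2 = 7396 ≡ 13 (mod 107)
81^16 ≡ 13^2 = 169 ≡ 62 (mod 107)
81^32 ≡ 62^2 = 3844 ≡ 99 (mod 107)
81^64 ≡ 99^2 = 9801 ≡ 64 (mod 107)
81^128 ≡ 64^2 = 4096 ≡ 30 (mod 107)
81^256 ≡ 30^2 = 900 ≡ 44 (mod 107)
81^512 ≡ 44^2 = 1936 ≡ 10 (mod 107)
81^953 = 81^512 · 81^256 · 81^128 · 81^32 · 81^16 · 81^8 · 81^1 ≡ 10 · 44 · 30 · 99 · 62 · 13 · 81 (mod 107).
Accumulate the product:
10 · 44 = 440 ≡ 12
12 · 30 = 360 ≡ 39
39 · 99 = 3861 ≡ 9
9 · 62 = 558 ≡ 23
23 · 13 = 299 ≡ 85
85 · 81 = 6885 ≡ 37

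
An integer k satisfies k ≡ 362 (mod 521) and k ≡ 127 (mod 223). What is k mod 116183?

107167

521⁻¹ mod 223: 521·113 ≡ 1 (mod 223), so 521⁻¹ ≡ 113.
k = 362 + 521·((127 − 362)·113 mod 223) = 362 + 521·205 = 107167.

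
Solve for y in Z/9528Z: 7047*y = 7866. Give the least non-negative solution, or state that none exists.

gcd(7047, 9528) = 3, and 3 | 7866, so solutions exist.
Divide through by 3: 2349*y mod 3176 = 2622.
2349⁻¹ ≡ 1997 (mod 3176).
y ≡ 1997*2622 ≡ 2086 (mod 3176).
The smallest non-negative solution is y = 2086.

2086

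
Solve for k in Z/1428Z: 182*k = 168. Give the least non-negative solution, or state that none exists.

gcd(182, 1428) = 14, and 14 | 168, so solutions exist.
Divide through by 14: 13*k ≡ 12 (mod 102).
13⁻¹ ≡ 55 (mod 102).
k ≡ 55*12 ≡ 48 (mod 102).
The smallest non-negative solution is k = 48.

48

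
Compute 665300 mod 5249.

665300 = 126×5249 + 3926, so 665300 ≡ 3926 (mod 5249).

3926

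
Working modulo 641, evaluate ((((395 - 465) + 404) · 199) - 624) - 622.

479

395 - 465 = -70 ≡ 571 (mod 641)
571 + 404 = 975 ≡ 334 (mod 641)
334 · 199 = 66466 ≡ 443 (mod 641)
443 - 624 = -181 ≡ 460 (mod 641)
460 - 622 = -162 ≡ 479 (mod 641)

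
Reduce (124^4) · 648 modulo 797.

489

(124)^4 ≡ 93 (mod 797)
93 · 648 = 60264 ≡ 489 (mod 797)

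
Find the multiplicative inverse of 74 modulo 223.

220

Apply the Euclidean algorithm and back-substitute:
223 = 3×74 + 1
74 = 74×1 + 0
gcd(74, 223) = 1, so the inverse exists.
Bézout: 1 = 1×223 − 3×74.
So 74⁻¹ ≡ −3 ≡ 220 (mod 223).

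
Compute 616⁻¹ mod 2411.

By the extended Euclidean algorithm:
2411 = 3×616 + 563
616 = 1×563 + 53
563 = 10×53 + 33
53 = 1×33 + 20
33 = 1×20 + 13
20 = 1×13 + 7
13 = 1×7 + 6
7 = 1×6 + 1
6 = 6×1 + 0
gcd(616, 2411) = 1, so the inverse exists.
Bézout: 1 = −93×2411 + 364×616.
So 616⁻¹ ≡ 364 (mod 2411).

364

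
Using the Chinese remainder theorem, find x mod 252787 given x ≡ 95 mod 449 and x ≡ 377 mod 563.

198553

449⁻¹ mod 563: 449×321 ≡ 1 (mod 563), so 449⁻¹ ≡ 321.
x = 95 + 449×((377 − 95)×321 mod 563) = 95 + 449×442 = 198553.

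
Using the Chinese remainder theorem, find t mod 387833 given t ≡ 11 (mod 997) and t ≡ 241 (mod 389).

997⁻¹ mod 389: 997*135 ≡ 1 (mod 389), so 997⁻¹ ≡ 135.
t = 11 + 997*((241 − 11)*135 mod 389) = 11 + 997*319 = 318054.

318054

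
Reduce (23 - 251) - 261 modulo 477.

465

23 - 251 = -228 ≡ 249 (mod 477)
249 - 261 = -12 ≡ 465 (mod 477)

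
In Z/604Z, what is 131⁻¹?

Apply the Euclidean algorithm and back-substitute:
604 = 4·131 + 80
131 = 1·80 + 51
80 = 1·51 + 29
51 = 1·29 + 22
29 = 1·22 + 7
22 = 3·7 + 1
7 = 7·1 + 0
gcd(131, 604) = 1, so the inverse exists.
Bézout: 1 = −18·604 + 83·131.
So 131⁻¹ ≡ 83 (mod 604).

83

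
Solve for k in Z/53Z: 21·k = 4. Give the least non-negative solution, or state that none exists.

33

gcd(21, 53) = 1, so a unique solution mod 53 exists.
21⁻¹ ≡ 48 (mod 53).
k ≡ 48·4 ≡ 33 (mod 53).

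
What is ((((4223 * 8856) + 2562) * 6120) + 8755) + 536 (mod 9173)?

5547

4223 * 8856 = 37398888 ≡ 567 (mod 9173)
567 + 2562 = 3129
3129 * 6120 = 19149480 ≡ 5429 (mod 9173)
5429 + 8755 = 14184 ≡ 5011 (mod 9173)
5011 + 536 = 5547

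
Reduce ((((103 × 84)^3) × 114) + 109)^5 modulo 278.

145

103 × 84 = 8652 ≡ 34 (mod 278)
(34)^3 ≡ 106 (mod 278)
106 × 114 = 12084 ≡ 130 (mod 278)
130 + 109 = 239
(239)^5 ≡ 145 (mod 278)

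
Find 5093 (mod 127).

5093 = 40×127 + 13, so 5093 ≡ 13 (mod 127).

13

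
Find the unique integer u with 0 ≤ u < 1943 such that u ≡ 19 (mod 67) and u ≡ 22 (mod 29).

689

67⁻¹ mod 29: 67×13 ≡ 1 (mod 29), so 67⁻¹ ≡ 13.
u = 19 + 67×((22 − 19)×13 mod 29) = 19 + 67×10 = 689.
Check: 689 mod 67 = 19, 689 mod 29 = 22. ✓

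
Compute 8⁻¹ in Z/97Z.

97 = 12*8 + 1
8 = 8*1 + 0
gcd(8, 97) = 1, so the inverse exists.
Bézout: 1 = 1*97 − 12*8.
So 8⁻¹ ≡ −12 ≡ 85 (mod 97).

85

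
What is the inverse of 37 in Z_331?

170

By the extended Euclidean algorithm:
331 = 8×37 + 35
37 = 1×35 + 2
35 = 17×2 + 1
2 = 2×1 + 0
gcd(37, 331) = 1, so the inverse exists.
Back-substitute for 1:
1 = 1×35 − 17×2
  = −17×37 + 18×35
  = 18×331 − 161×37
So 37⁻¹ ≡ −161 ≡ 170 (mod 331).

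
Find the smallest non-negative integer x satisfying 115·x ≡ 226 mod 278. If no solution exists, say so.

gcd(115, 278) = 1, so a unique solution mod 278 exists.
115⁻¹ ≡ 249 (mod 278).
x ≡ 249·226 ≡ 118 (mod 278).

118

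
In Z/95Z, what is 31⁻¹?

Apply the Euclidean algorithm and back-substitute:
95 = 3*31 + 2
31 = 15*2 + 1
2 = 2*1 + 0
gcd(31, 95) = 1, so the inverse exists.
Bézout: 1 = −15*95 + 46*31.
So 31⁻¹ ≡ 46 (mod 95).

46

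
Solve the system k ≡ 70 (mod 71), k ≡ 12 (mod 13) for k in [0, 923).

922

71⁻¹ mod 13: 71×11 ≡ 1 (mod 13), so 71⁻¹ ≡ 11.
k = 70 + 71×((12 − 70)×11 mod 13) = 70 + 71×12 = 922.
Check: 922 mod 71 = 70, 922 mod 13 = 12. ✓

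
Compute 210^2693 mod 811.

By square-and-multiply:
2693 in binary is 101010000101, i.e. 2693 = 2048 + 512 + 128 + 4 + 1.
210^1 ≡ 210 (mod 811)
210^2 ≡ 210^2 = 44100 ≡ 306 (mod 811)
210^4 ≡ 306^2 = 93636 ≡ 371 (mod 811)
210^8 ≡ 371^2 = 137641 ≡ 582 (mod 811)
210^16 ≡ 582^2 = 338724 ≡ 537 (mod 811)
210^32 ≡ 537^2 = 288369 ≡ 464 (mod 811)
210^64 ≡ 464^2 = 215296 ≡ 381 (mod 811)
210^128 ≡ 381^2 = 145161 ≡ 803 (mod 811)
210^256 ≡ 803^2 = 644809 ≡ 64 (mod 811)
210^512 ≡ 64^2 = 4096 ≡ 41 (mod 811)
210^1024 ≡ 41^2 = 1681 ≡ 59 (mod 811)
210^2048 ≡ 59^2 = 3481 ≡ 237 (mod 811)
210^2693 = 210^2048 * 210^512 * 210^128 * 210^4 * 210^1 ≡ 237 * 41 * 803 * 371 * 210 (mod 811).
Accumulate the product:
237 * 41 = 9717 ≡ 796
796 * 803 = 639188 ≡ 120
120 * 371 = 44520 ≡ 726
726 * 210 = 152460 ≡ 803

803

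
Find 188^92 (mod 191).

92

Using repeated squaring:
188^1 ≡ 188 (mod 191)
188^2 ≡ 188^2 = 35344 ≡ 9 (mod 191)
188^4 ≡ 9^2 = 81 (mod 191)
188^8 ≡ 81^2 = 6561 ≡ 67 (mod 191)
188^16 ≡ 67^2 = 4489 ≡ 96 (mod 191)
188^32 ≡ 96^2 = 9216 ≡ 48 (mod 191)
188^64 ≡ 48^2 = 2304 ≡ 12 (mod 191)
188^92 = 188^64 × 188^16 × 188^8 × 188^4 ≡ 12 × 96 × 67 × 81 (mod 191).
Accumulate the product:
12 × 96 = 1152 ≡ 6
6 × 67 = 402 ≡ 20
20 × 81 = 1620 ≡ 92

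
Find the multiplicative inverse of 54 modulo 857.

492

857 = 15·54 + 47
54 = 1·47 + 7
47 = 6·7 + 5
7 = 1·5 + 2
5 = 2·2 + 1
2 = 2·1 + 0
gcd(54, 857) = 1, so the inverse exists.
Back-substitute for 1:
1 = 1·5 − 2·2
  = −2·7 + 3·5
  = 3·47 − 20·7
  = −20·54 + 23·47
  = 23·857 − 365·54
So 54⁻¹ ≡ −365 ≡ 492 (mod 857).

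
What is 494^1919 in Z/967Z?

61

Using repeated squaring:
1919 in binary is 11101111111, i.e. 1919 = 1024 + 512 + 256 + 64 + 32 + 16 + 8 + 4 + 2 + 1.
494^1 ≡ 494 (mod 967)
494^2 ≡ 494^2 = 244036 ≡ 352 (mod 967)
494^4 ≡ 352^2 = 123904 ≡ 128 (mod 967)
494^8 ≡ 128^2 = 16384 ≡ 912 (mod 967)
494^16 ≡ 912^2 = 831744 ≡ 124 (mod 967)
494^32 ≡ 124^2 = 15376 ≡ 871 (mod 967)
494^64 ≡ 871^2 = 758641 ≡ 513 (mod 967)
494^128 ≡ 513^2 = 263169 ≡ 145 (mod 967)
494^256 ≡ 145^2 = 21025 ≡ 718 (mod 967)
494^512 ≡ 718^2 = 515524 ≡ 113 (mod 967)
494^1024 ≡ 113^2 = 12769 ≡ 198 (mod 967)
494^1919 = 494^1024 * 494^512 * 494^256 * 494^64 * 494^32 * 494^16 * 494^8 * 494^4 * 494^2 * 494^1 ≡ 198 * 113 * 718 * 513 * 871 * 124 * 912 * 128 * 352 * 494 (mod 967).
Accumulate the product:
198 * 113 = 22374 ≡ 133
133 * 718 = 95494 ≡ 728
728 * 513 = 373464 ≡ 202
202 * 871 = 175942 ≡ 915
915 * 124 = 113460 ≡ 321
321 * 912 = 292752 ≡ 718
718 * 128 = 91904 ≡ 39
39 * 352 = 13728 ≡ 190
190 * 494 = 93860 ≡ 61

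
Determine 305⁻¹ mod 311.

311 = 1*305 + 6
305 = 50*6 + 5
6 = 1*5 + 1
5 = 5*1 + 0
gcd(305, 311) = 1, so the inverse exists.
Bézout: 1 = 51*311 − 52*305.
So 305⁻¹ ≡ −52 ≡ 259 (mod 311).

259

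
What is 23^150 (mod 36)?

Using repeated squaring:
23^1 ≡ 23 (mod 36)
23^2 ≡ 23^2 = 529 ≡ 25 (mod 36)
23^4 ≡ 25^2 = 625 ≡ 13 (mod 36)
23^8 ≡ 13^2 = 169 ≡ 25 (mod 36)
23^16 ≡ 25^2 = 625 ≡ 13 (mod 36)
23^32 ≡ 13^2 = 169 ≡ 25 (mod 36)
23^64 ≡ 25^2 = 625 ≡ 13 (mod 36)
23^128 ≡ 13^2 = 169 ≡ 25 (mod 36)
23^150 = 23^128 × 23^16 × 23^4 × 23^2 ≡ 25 × 13 × 13 × 25 (mod 36).
Accumulate the product:
25 × 13 = 325 ≡ 1
1 × 13 = 13
13 × 25 = 325 ≡ 1

1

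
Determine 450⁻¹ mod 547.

203

By the extended Euclidean algorithm:
547 = 1*450 + 97
450 = 4*97 + 62
97 = 1*62 + 35
62 = 1*35 + 27
35 = 1*27 + 8
27 = 3*8 + 3
8 = 2*3 + 2
3 = 1*2 + 1
2 = 2*1 + 0
gcd(450, 547) = 1, so the inverse exists.
Bézout: 1 = −167*547 + 203*450.
So 450⁻¹ ≡ 203 (mod 547).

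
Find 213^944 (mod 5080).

944 in binary is 1110110000, i.e. 944 = 512 + 256 + 128 + 32 + 16.
213^1 ≡ 213 (mod 5080)
213^2 ≡ 213^2 = 45369 ≡ 4729 (mod 5080)
213^4 ≡ 4729^2 = 22363441 ≡ 1281 (mod 5080)
213^8 ≡ 1281^2 = 1640961 ≡ 121 (mod 5080)
213^16 ≡ 121^2 = 14641 ≡ 4481 (mod 5080)
213^32 ≡ 4481^2 = 20079361 ≡ 3201 (mod 5080)
213^64 ≡ 3201^2 = 10246401 ≡ 41 (mod 5080)
213^128 ≡ 41^2 = 1681 (mod 5080)
213^256 ≡ 1681^2 = 2825761 ≡ 1281 (mod 5080)
213^512 ≡ 1281^2 = 1640961 ≡ 121 (mod 5080)
213^944 = 213^512 × 213^256 × 213^128 × 213^32 × 213^16 ≡ 121 × 1281 × 1681 × 3201 × 4481 (mod 5080).
Accumulate the product:
121 × 1281 = 155001 ≡ 2601
2601 × 1681 = 4372281 ≡ 3481
3481 × 3201 = 11142681 ≡ 2241
2241 × 4481 = 10041921 ≡ 3841

3841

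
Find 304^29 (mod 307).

Using repeated squaring:
29 in binary is 11101, i.e. 29 = 16 + 8 + 4 + 1.
304^1 ≡ 304 (mod 307)
304^2 ≡ 304^2 = 92416 ≡ 9 (mod 307)
304^4 ≡ 9^2 = 81 (mod 307)
304^8 ≡ 81^2 = 6561 ≡ 114 (mod 307)
304^16 ≡ 114^2 = 12996 ≡ 102 (mod 307)
304^29 = 304^16 * 304^8 * 304^4 * 304^1 ≡ 102 * 114 * 81 * 304 (mod 307).
Accumulate the product:
102 * 114 = 11628 ≡ 269
269 * 81 = 21789 ≡ 299
299 * 304 = 90896 ≡ 24

24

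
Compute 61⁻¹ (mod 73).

6

Apply the Euclidean algorithm and back-substitute:
73 = 1×61 + 12
61 = 5×12 + 1
12 = 12×1 + 0
gcd(61, 73) = 1, so the inverse exists.
Bézout: 1 = −5×73 + 6×61.
So 61⁻¹ ≡ 6 (mod 73).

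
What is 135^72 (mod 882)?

351

72 in binary is 1001000, i.e. 72 = 64 + 8.
135^1 ≡ 135 (mod 882)
135^2 ≡ 135^2 = 18225 ≡ 585 (mod 882)
135^4 ≡ 585^2 = 342225 ≡ 9 (mod 882)
135^8 ≡ 9^2 = 81 (mod 882)
135^16 ≡ 81^2 = 6561 ≡ 387 (mod 882)
135^32 ≡ 387^2 = 149769 ≡ 711 (mod 882)
135^64 ≡ 711^2 = 505521 ≡ 135 (mod 882)
135^72 = 135^64 * 135^8 ≡ 135 * 81 (mod 882).
135 * 81 = 10935 ≡ 351 (mod 882).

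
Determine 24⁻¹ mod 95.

4

95 = 3×24 + 23
24 = 1×23 + 1
23 = 23×1 + 0
gcd(24, 95) = 1, so the inverse exists.
Bézout: 1 = −1×95 + 4×24.
So 24⁻¹ ≡ 4 (mod 95).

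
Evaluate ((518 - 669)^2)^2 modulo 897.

518 - 669 = -151 ≡ 746 (mod 897)
(746)^2 ≡ 376 (mod 897)
(376)^2 ≡ 547 (mod 897)

547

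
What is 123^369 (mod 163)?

369 in binary is 101110001, i.e. 369 = 256 + 64 + 32 + 16 + 1.
123^1 ≡ 123 (mod 163)
123^2 ≡ 123^2 = 15129 ≡ 133 (mod 163)
123^4 ≡ 133^2 = 17689 ≡ 85 (mod 163)
123^8 ≡ 85^2 = 7225 ≡ 53 (mod 163)
123^16 ≡ 53^2 = 2809 ≡ 38 (mod 163)
123^32 ≡ 38^2 = 1444 ≡ 140 (mod 163)
123^64 ≡ 140^2 = 19600 ≡ 40 (mod 163)
123^128 ≡ 40^2 = 1600 ≡ 133 (mod 163)
123^256 ≡ 133^2 = 17689 ≡ 85 (mod 163)
123^369 = 123^256 × 123^64 × 123^32 × 123^16 × 123^1 ≡ 85 × 40 × 140 × 38 × 123 (mod 163).
Accumulate the product:
85 × 40 = 3400 ≡ 140
140 × 140 = 19600 ≡ 40
40 × 38 = 1520 ≡ 53
53 × 123 = 6519 ≡ 162

162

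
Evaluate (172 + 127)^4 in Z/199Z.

172 + 127 = 299 ≡ 100 (mod 199)
(100)^4 ≡ 112 (mod 199)

112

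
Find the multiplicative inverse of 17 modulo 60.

53

Apply the Euclidean algorithm and back-substitute:
60 = 3·17 + 9
17 = 1·9 + 8
9 = 1·8 + 1
8 = 8·1 + 0
gcd(17, 60) = 1, so the inverse exists.
Back-substitute for 1:
1 = 1·9 − 1·8
  = −1·17 + 2·9
  = 2·60 − 7·17
So 17⁻¹ ≡ −7 ≡ 53 (mod 60).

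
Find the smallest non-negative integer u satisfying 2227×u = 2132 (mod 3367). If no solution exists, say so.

1404

gcd(2227, 3367) = 1, so a unique solution mod 3367 exists.
2227⁻¹ ≡ 127 (mod 3367).
u ≡ 127×2132 ≡ 1404 (mod 3367).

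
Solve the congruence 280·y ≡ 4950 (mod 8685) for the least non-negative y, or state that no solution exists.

gcd(280, 8685) = 5, and 5 | 4950, so solutions exist.
Divide through by 5: 56·y ≡ 990 (mod 1737).
56⁻¹ ≡ 1706 (mod 1737).
y ≡ 1706·990 ≡ 576 (mod 1737).
The smallest non-negative solution is y = 576.

576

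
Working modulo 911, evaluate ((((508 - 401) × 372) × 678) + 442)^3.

508 - 401 = 107
107 × 372 = 39804 ≡ 631 (mod 911)
631 × 678 = 427818 ≡ 559 (mod 911)
559 + 442 = 1001 ≡ 90 (mod 911)
(90)^3 ≡ 200 (mod 911)

200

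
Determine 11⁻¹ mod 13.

6

Run the extended Euclidean algorithm:
13 = 1×11 + 2
11 = 5×2 + 1
2 = 2×1 + 0
gcd(11, 13) = 1, so the inverse exists.
Back-substitute for 1:
1 = 1×11 − 5×2
  = −5×13 + 6×11
So 11⁻¹ ≡ 6 (mod 13).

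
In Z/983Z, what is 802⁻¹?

668

Apply the Euclidean algorithm and back-substitute:
983 = 1·802 + 181
802 = 4·181 + 78
181 = 2·78 + 25
78 = 3·25 + 3
25 = 8·3 + 1
3 = 3·1 + 0
gcd(802, 983) = 1, so the inverse exists.
Back-substitute for 1:
1 = 1·25 − 8·3
  = −8·78 + 25·25
  = 25·181 − 58·78
  = −58·802 + 257·181
  = 257·983 − 315·802
So 802⁻¹ ≡ −315 ≡ 668 (mod 983).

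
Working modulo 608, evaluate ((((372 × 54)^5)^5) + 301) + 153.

166

372 × 54 = 20088 ≡ 24 (mod 608)
(24)^5 ≡ 256 (mod 608)
(256)^5 ≡ 320 (mod 608)
320 + 301 = 621 ≡ 13 (mod 608)
13 + 153 = 166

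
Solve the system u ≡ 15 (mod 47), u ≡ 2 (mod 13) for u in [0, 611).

47⁻¹ mod 13: 47·5 ≡ 1 (mod 13), so 47⁻¹ ≡ 5.
u = 15 + 47·((2 − 15)·5 mod 13) = 15 + 47·0 = 15.
Check: 15 mod 47 = 15, 15 mod 13 = 2. ✓

15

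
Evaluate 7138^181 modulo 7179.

3313

Using repeated squaring:
181 in binary is 10110101, i.e. 181 = 128 + 32 + 16 + 4 + 1.
7138^1 ≡ 7138 (mod 7179)
7138^2 ≡ 7138^2 = 50951044 ≡ 1681 (mod 7179)
7138^4 ≡ 1681^2 = 2825761 ≡ 4414 (mod 7179)
7138^8 ≡ 4414^2 = 19483396 ≡ 6769 (mod 7179)
7138^16 ≡ 6769^2 = 45819361 ≡ 2983 (mod 7179)
7138^32 ≡ 2983^2 = 8898289 ≡ 3508 (mod 7179)
7138^64 ≡ 3508^2 = 12306064 ≡ 1258 (mod 7179)
7138^128 ≡ 1258^2 = 1582564 ≡ 3184 (mod 7179)
7138^181 = 7138^128 × 7138^32 × 7138^16 × 7138^4 × 7138^1 ≡ 3184 × 3508 × 2983 × 4414 × 7138 (mod 7179).
Accumulate the product:
3184 × 3508 = 11169472 ≡ 6127
6127 × 2983 = 18276841 ≡ 6286
6286 × 4414 = 27746404 ≡ 6748
6748 × 7138 = 48167224 ≡ 3313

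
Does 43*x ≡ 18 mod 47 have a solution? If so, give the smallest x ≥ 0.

19

gcd(43, 47) = 1, so a unique solution mod 47 exists.
43⁻¹ ≡ 35 (mod 47).
x ≡ 35*18 ≡ 19 (mod 47).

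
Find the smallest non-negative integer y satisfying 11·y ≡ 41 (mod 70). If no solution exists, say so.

gcd(11, 70) = 1, so a unique solution mod 70 exists.
11⁻¹ ≡ 51 (mod 70).
y ≡ 51·41 ≡ 61 (mod 70).

61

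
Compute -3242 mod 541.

-3242 = -6×541 + 4, so -3242 ≡ 4 (mod 541).

4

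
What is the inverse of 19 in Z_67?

67 = 3·19 + 10
19 = 1·10 + 9
10 = 1·9 + 1
9 = 9·1 + 0
gcd(19, 67) = 1, so the inverse exists.
Back-substitute for 1:
1 = 1·10 − 1·9
  = −1·19 + 2·10
  = 2·67 − 7·19
So 19⁻¹ ≡ −7 ≡ 60 (mod 67).

60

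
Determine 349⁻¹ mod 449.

220

Apply the Euclidean algorithm and back-substitute:
449 = 1·349 + 100
349 = 3·100 + 49
100 = 2·49 + 2
49 = 24·2 + 1
2 = 2·1 + 0
gcd(349, 449) = 1, so the inverse exists.
Bézout: 1 = −171·449 + 220·349.
So 349⁻¹ ≡ 220 (mod 449).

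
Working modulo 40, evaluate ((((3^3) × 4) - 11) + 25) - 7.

(3)^3 ≡ 27 (mod 40)
27 × 4 = 108 ≡ 28 (mod 40)
28 - 11 = 17
17 + 25 = 42 ≡ 2 (mod 40)
2 - 7 = -5 ≡ 35 (mod 40)

35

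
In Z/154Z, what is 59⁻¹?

Apply the Euclidean algorithm and back-substitute:
154 = 2*59 + 36
59 = 1*36 + 23
36 = 1*23 + 13
23 = 1*13 + 10
13 = 1*10 + 3
10 = 3*3 + 1
3 = 3*1 + 0
gcd(59, 154) = 1, so the inverse exists.
Back-substitute for 1:
1 = 1*10 − 3*3
  = −3*13 + 4*10
  = 4*23 − 7*13
  = −7*36 + 11*23
  = 11*59 − 18*36
  = −18*154 + 47*59
So 59⁻¹ ≡ 47 (mod 154).

47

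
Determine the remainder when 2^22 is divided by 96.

64

By square-and-multiply:
2^1 ≡ 2 (mod 96)
2^2 ≡ 2^2 = 4 (mod 96)
2^4 ≡ 4^2 = 16 (mod 96)
2^8 ≡ 16^2 = 256 ≡ 64 (mod 96)
2^16 ≡ 64^2 = 4096 ≡ 64 (mod 96)
2^22 = 2^16 · 2^4 · 2^2 ≡ 64 · 16 · 4 (mod 96).
Accumulate the product:
64 · 16 = 1024 ≡ 64
64 · 4 = 256 ≡ 64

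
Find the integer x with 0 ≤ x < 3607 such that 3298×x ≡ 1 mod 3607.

607

3607 = 1*3298 + 309
3298 = 10*309 + 208
309 = 1*208 + 101
208 = 2*101 + 6
101 = 16*6 + 5
6 = 1*5 + 1
5 = 5*1 + 0
gcd(3298, 3607) = 1, so the inverse exists.
Bézout: 1 = −555*3607 + 607*3298.
So 3298⁻¹ ≡ 607 (mod 3607).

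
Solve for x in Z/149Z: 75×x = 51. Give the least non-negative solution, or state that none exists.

gcd(75, 149) = 1, so a unique solution mod 149 exists.
75⁻¹ ≡ 2 (mod 149).
x ≡ 2×51 ≡ 102 (mod 149).

102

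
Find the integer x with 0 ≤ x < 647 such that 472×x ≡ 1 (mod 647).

122

Apply the Euclidean algorithm and back-substitute:
647 = 1*472 + 175
472 = 2*175 + 122
175 = 1*122 + 53
122 = 2*53 + 16
53 = 3*16 + 5
16 = 3*5 + 1
5 = 5*1 + 0
gcd(472, 647) = 1, so the inverse exists.
Back-substitute for 1:
1 = 1*16 − 3*5
  = −3*53 + 10*16
  = 10*122 − 23*53
  = −23*175 + 33*122
  = 33*472 − 89*175
  = −89*647 + 122*472
So 472⁻¹ ≡ 122 (mod 647).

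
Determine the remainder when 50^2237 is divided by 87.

32

Using repeated squaring:
50^1 ≡ 50 (mod 87)
50^2 ≡ 50^2 = 2500 ≡ 64 (mod 87)
50^4 ≡ 64^2 = 4096 ≡ 7 (mod 87)
50^8 ≡ 7^2 = 49 (mod 87)
50^16 ≡ 49^2 = 2401 ≡ 52 (mod 87)
50^32 ≡ 52^2 = 2704 ≡ 7 (mod 87)
50^64 ≡ 7^2 = 49 (mod 87)
50^128 ≡ 49^2 = 2401 ≡ 52 (mod 87)
50^256 ≡ 52^2 = 2704 ≡ 7 (mod 87)
50^512 ≡ 7^2 = 49 (mod 87)
50^1024 ≡ 49^2 = 2401 ≡ 52 (mod 87)
50^2048 ≡ 52^2 = 2704 ≡ 7 (mod 87)
50^2237 = 50^2048 · 50^128 · 50^32 · 50^16 · 50^8 · 50^4 · 50^1 ≡ 7 · 52 · 7 · 52 · 49 · 7 · 50 (mod 87).
Accumulate the product:
7 · 52 = 364 ≡ 16
16 · 7 = 112 ≡ 25
25 · 52 = 1300 ≡ 82
82 · 49 = 4018 ≡ 16
16 · 7 = 112 ≡ 25
25 · 50 = 1250 ≡ 32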